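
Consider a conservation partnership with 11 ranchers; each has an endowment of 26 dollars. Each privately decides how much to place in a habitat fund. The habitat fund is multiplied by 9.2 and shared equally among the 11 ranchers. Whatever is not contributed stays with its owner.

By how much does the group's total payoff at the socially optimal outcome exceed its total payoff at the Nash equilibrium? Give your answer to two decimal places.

Each contributed unit returns 9.2/11 = 0.8364 to its contributor — below 1 — so contributing 0 is dominant for every player. At the Nash equilibrium everyone keeps their 26, and the group total is 11 × 26 = 286.
Each contributed unit returns 9.200 to the group as a whole (0.8364 to each of 11 players), which exceeds 1, so the social optimum is full contribution: group total = 9.200 × 286 = 2631.20.
Efficiency loss = 2631.20 − 286 = 2345.20.

2345.20 dollars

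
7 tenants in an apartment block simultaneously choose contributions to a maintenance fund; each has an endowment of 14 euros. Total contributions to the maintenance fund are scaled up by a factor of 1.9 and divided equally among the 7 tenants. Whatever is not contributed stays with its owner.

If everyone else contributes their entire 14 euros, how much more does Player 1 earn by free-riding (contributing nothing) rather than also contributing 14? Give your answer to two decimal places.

10.20 euros

Switching from a contribution of 14 to 0 lets Player 1 keep an extra 14 euros, but lowers the maintenance fund by 14, which costs Player 1 their own share of that drop: 1.9/7 × 14 = 3.80.
Net gain = 14 − 3.80 = 10.20. The private return per contributed unit (0.2714) is below 1, so free-riding is indeed the best response regardless of what the others do.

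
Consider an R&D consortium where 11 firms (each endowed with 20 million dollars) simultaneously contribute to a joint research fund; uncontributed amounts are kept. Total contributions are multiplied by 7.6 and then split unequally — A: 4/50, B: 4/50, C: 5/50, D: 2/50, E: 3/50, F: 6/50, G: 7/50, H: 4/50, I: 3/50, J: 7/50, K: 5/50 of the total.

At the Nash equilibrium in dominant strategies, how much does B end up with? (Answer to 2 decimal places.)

44.32 million dollars

A player with share s gets back 7.6·s per unit contributed, so full contribution is dominant for anyone with s > 1/7.6 = 0.1316 and zero contribution is dominant for anyone below.
G and J clear that bar, contributing 20 each; the remaining 9 contribute 0. Total contributed: 40.
B keeps 20 and receives 7.6 × 40 × 4/50 = 24.32 from the joint research fund, for a payoff of 44.32.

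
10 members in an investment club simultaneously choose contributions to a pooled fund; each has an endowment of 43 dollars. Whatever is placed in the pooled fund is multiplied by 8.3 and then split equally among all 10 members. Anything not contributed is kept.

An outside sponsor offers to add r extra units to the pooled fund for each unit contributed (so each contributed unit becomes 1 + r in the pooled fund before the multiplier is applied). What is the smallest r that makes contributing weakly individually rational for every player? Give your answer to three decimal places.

With matching at rate r, one contributed unit becomes (1 + r) in the pooled fund and returns 8.3 × (1 + r) / 10 to the contributor.
Setting this equal to 1: 1 + r = 10/8.3 = 1.2048.
So the minimum matching rate is r = 1.2048 − 1 = 0.205.

0.205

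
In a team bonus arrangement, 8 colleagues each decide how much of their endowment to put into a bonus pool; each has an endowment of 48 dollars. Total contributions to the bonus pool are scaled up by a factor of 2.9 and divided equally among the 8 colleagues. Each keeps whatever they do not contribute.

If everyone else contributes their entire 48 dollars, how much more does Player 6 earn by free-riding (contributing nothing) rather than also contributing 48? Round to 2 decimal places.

30.60 dollars

Switching from a contribution of 48 to 0 lets Player 6 keep an extra 48 dollars, but lowers the bonus pool by 48, which costs Player 6 their own share of that drop: 2.9/8 × 48 = 17.40.
Net gain = 48 − 17.40 = 30.60. The private return per contributed unit (0.3625) is below 1, so free-riding is indeed the best response regardless of what the others do.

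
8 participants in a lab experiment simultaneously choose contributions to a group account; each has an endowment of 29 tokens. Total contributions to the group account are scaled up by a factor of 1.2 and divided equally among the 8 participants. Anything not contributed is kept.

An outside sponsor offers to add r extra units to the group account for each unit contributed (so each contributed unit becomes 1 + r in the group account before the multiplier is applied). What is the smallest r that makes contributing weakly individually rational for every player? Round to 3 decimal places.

5.667

With matching at rate r, one contributed unit becomes (1 + r) in the group account and returns 1.2 × (1 + r) / 8 to the contributor.
Setting this equal to 1: 1 + r = 8/1.2 = 6.6667.
So the minimum matching rate is r = 6.6667 − 1 = 5.667.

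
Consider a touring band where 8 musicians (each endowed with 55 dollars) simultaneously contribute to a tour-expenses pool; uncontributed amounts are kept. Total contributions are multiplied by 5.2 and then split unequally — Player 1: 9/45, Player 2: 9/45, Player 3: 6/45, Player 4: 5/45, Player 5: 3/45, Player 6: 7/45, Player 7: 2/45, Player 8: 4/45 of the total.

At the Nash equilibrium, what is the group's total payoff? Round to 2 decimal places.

Each unit j contributes comes back to j as 5.2 × (j's share), so j prefers to contribute only if that share exceeds 1/5.2 = 0.1923; otherwise keeping the unit dominates.
The shares above 0.1923 belong to Player 1 and Player 2, contributing 55 each; the remaining 6 contribute 0. Total contributed: 110.
The tour-expenses pool pays out 5.2 × 110 = 572.00 in total (split across the unequal shares, but the aggregate is all that matters for the group sum).
The 6 free-riders keep 55 each, adding 330. Group total = 330 + 572.00 = 902.00.

902.00 dollars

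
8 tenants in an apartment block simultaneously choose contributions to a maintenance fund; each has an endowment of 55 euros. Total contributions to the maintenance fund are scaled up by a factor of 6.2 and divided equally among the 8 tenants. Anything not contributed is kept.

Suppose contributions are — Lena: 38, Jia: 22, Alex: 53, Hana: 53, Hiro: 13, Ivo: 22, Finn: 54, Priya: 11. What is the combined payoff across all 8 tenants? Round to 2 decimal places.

1823.20 euros

Total contributed: 38 + 22 + 53 + 53 + 13 + 22 + 54 + 11 = 266; total kept: 8 × 55 − 266 = 174.
The maintenance fund pays out 6.2 × 266 = 1649.20 in aggregate.
Group total = 174 + 1649.20 = 1823.20.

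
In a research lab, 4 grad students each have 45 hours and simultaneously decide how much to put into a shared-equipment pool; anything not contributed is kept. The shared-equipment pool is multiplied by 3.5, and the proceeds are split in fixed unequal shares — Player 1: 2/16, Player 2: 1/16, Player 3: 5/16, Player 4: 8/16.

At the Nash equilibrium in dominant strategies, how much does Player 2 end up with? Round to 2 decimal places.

Player j's private return per contributed unit is 3.5 × (j's share). Contributing is weakly dominant for j when that share is at least 1/3.5 = 0.2857, and contributing 0 is dominant otherwise.
Player 3 and Player 4 clear that bar, contributing 45 each; the remaining 2 contribute 0. Total contributed: 90.
Player 2 keeps 45 and receives 3.5 × 90 × 1/16 = 19.69 from the shared-equipment pool, for a payoff of 64.69.

64.69 hours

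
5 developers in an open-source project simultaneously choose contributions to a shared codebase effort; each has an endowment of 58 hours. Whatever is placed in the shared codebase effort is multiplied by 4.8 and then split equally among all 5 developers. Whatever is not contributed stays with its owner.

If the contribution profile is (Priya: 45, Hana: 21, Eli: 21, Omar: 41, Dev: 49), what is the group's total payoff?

Total contributed: 45 + 21 + 21 + 41 + 49 = 177; total kept: 5 × 58 − 177 = 113.
The shared codebase effort pays out 4.8 × 177 = 849.60 in aggregate.
Group total = 113 + 849.60 = 962.60.

962.60 hours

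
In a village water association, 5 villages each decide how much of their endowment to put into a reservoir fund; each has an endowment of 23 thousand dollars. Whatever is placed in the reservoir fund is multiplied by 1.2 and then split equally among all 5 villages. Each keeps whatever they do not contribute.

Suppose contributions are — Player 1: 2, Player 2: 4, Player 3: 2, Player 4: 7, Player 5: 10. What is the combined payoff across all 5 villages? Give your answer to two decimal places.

120.00 thousand dollars

Total contributed: 2 + 4 + 2 + 7 + 10 = 25; total kept: 5 × 23 − 25 = 90.
The reservoir fund pays out 1.2 × 25 = 30.00 in aggregate.
Group total = 90 + 30.00 = 120.00.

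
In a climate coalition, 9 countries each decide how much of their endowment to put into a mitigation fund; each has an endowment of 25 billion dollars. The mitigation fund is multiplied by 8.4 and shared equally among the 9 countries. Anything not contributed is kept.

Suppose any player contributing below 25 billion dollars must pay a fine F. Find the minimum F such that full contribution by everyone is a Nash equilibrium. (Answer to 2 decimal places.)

1.67 billion dollars

Given the others contribute fully, the best deviation is to contribute 0 (any partial contribution still incurs the fine and gives up units whose private return 0.9333 is below 1).
Deviating from 25 to 0 saves 25 billion dollars but forfeits the deviator's share of the drop in the mitigation fund: 8.4/9 × 25 = 23.33.
So the deviation gain is 25 − 23.33 = 1.67, and the fine must be at least 1.67 billion dollars to wipe it out.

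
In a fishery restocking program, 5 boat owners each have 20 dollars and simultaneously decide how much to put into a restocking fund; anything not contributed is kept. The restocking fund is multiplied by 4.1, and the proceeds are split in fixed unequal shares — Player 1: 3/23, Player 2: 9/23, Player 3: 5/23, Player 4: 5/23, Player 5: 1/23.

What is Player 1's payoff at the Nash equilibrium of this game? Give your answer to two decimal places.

30.70 dollars

Player j's private return per contributed unit is 4.1 × (j's share). Contributing is weakly dominant for j when that share is at least 1/4.1 = 0.2439, and contributing 0 is dominant otherwise.
Only Player 2 (9/23) clears that bar, contributing 20; the remaining 4 contribute 0. Total contributed: 20.
Player 1 keeps 20 and receives 4.1 × 20 × 3/23 = 10.70 from the restocking fund, for a payoff of 30.70.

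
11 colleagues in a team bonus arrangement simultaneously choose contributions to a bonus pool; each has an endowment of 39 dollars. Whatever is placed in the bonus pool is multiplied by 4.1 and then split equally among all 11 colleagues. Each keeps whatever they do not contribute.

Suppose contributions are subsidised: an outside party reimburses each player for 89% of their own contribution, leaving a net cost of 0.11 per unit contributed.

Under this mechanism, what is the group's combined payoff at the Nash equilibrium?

2140.71 dollars

With the mechanism, a contributed unit returns (4.1/11) / 0.11 = 3.3884 per unit of net cost to the contributor — now above 1 — so contributing fully is weakly dominant for every player.
So the Nash equilibrium is full contribution by all 11; the group earns 11 × (39 × 0.89 + 4.1 × 39) = 2140.71.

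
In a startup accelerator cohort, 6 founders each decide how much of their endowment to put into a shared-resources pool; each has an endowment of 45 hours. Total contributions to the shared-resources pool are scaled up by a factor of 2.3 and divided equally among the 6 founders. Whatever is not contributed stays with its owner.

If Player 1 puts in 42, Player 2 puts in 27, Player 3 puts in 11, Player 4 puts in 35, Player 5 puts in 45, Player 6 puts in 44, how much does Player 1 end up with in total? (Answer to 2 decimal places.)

Total contributed: 42 + 27 + 11 + 35 + 45 + 44 = 204.
Each receives 2.3 × 204 / 6 = 78.20 from the shared-resources pool.
Player 1 keeps 45 − 42 = 3, so Player 1's payoff is 3 + 78.20 = 81.20.

81.20 hours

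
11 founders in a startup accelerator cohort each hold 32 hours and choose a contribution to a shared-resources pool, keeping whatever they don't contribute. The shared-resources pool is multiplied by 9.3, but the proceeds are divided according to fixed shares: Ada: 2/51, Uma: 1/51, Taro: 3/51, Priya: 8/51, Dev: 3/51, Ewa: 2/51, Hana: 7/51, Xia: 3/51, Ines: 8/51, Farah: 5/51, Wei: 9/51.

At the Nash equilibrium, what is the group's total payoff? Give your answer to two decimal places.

Player j's private return per contributed unit is 9.3 × (j's share). Contributing is weakly dominant for j when that share is at least 1/9.3 = 0.1075, and contributing 0 is dominant otherwise.
Priya, Hana, Ines and Wei are above the threshold, contributing 32 each; the remaining 7 contribute 0. Total contributed: 128.
The shared-resources pool pays out 9.3 × 128 = 1190.40 in total (split across the unequal shares, but the aggregate is all that matters for the group sum).
The 7 free-riders keep 32 each, adding 224. Group total = 224 + 1190.40 = 1414.40.

1414.40 hours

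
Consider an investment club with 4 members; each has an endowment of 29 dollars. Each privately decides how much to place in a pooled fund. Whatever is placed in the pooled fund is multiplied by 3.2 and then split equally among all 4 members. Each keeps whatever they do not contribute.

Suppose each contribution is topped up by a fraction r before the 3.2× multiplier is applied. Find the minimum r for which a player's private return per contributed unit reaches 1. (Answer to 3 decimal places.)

With matching at rate r, one contributed unit becomes (1 + r) in the pooled fund and returns 3.2 × (1 + r) / 4 to the contributor.
Setting this equal to 1: 1 + r = 4/3.2 = 1.2500.
So the minimum matching rate is r = 1.2500 − 1 = 0.250.

0.250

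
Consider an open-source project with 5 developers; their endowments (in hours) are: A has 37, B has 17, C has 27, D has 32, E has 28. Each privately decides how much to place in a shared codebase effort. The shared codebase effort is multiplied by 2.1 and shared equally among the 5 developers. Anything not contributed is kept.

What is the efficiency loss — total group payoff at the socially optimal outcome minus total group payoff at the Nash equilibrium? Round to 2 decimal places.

The private return per contributed unit is 2.1/5 = 0.4200 < 1 for every player regardless of endowment, so the Nash equilibrium is zero contribution and the group total is Σ E_j = 37 + 17 + 27 + 32 + 28 = 141.
Each contributed unit returns 2.100 to the group, so the social optimum is full contribution by everyone: group total = 2.100 × 141 = 296.10.
Efficiency loss = (2.100 − 1) × 141 = 155.10.

155.10 hours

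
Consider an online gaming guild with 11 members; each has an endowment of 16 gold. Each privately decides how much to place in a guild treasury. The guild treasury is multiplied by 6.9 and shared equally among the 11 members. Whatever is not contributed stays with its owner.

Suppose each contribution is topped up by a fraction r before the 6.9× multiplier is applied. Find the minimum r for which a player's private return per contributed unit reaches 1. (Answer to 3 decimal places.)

With matching at rate r, one contributed unit becomes (1 + r) in the guild treasury and returns 6.9 × (1 + r) / 11 to the contributor.
Setting this equal to 1: 1 + r = 11/6.9 = 1.5942.
So the minimum matching rate is r = 1.5942 − 1 = 0.594.

0.594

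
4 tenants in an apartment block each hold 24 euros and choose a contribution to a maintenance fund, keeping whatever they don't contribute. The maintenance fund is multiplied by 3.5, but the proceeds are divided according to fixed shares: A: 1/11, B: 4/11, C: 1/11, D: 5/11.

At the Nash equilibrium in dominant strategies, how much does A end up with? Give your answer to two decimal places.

Each unit j contributes comes back to j as 3.5 × (j's share), so j prefers to contribute only if that share exceeds 1/3.5 = 0.2857; otherwise keeping the unit dominates.
The shares above 0.2857 belong to B and D, contributing 24 each; the remaining 2 contribute 0. Total contributed: 48.
A keeps 24 and receives 3.5 × 48 × 1/11 = 15.27 from the maintenance fund, for a payoff of 39.27.

39.27 euros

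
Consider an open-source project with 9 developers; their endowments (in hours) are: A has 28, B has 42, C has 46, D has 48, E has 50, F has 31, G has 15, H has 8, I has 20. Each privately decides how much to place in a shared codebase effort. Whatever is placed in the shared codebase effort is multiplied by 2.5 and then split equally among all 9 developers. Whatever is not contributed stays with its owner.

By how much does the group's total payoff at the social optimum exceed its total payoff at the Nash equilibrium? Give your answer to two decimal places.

432.00 hours

The private return per contributed unit is 2.5/9 = 0.2778 < 1 for every player regardless of endowment, so the Nash equilibrium is zero contribution and the group total is Σ E_j = 28 + 42 + 46 + 48 + 50 + 31 + 15 + 8 + 20 = 288.
Each contributed unit returns 2.500 to the group, so the social optimum is full contribution by everyone: group total = 2.500 × 288 = 720.00.
Efficiency loss = (2.500 − 1) × 288 = 432.00.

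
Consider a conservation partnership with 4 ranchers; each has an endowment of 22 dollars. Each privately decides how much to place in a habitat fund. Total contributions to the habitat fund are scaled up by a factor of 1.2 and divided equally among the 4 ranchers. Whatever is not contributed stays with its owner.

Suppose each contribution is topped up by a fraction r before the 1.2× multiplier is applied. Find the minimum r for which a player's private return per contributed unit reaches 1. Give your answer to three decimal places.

2.333

With matching at rate r, one contributed unit becomes (1 + r) in the habitat fund and returns 1.2 × (1 + r) / 4 to the contributor.
Setting this equal to 1: 1 + r = 4/1.2 = 3.3333.
So the minimum matching rate is r = 3.3333 − 1 = 2.333.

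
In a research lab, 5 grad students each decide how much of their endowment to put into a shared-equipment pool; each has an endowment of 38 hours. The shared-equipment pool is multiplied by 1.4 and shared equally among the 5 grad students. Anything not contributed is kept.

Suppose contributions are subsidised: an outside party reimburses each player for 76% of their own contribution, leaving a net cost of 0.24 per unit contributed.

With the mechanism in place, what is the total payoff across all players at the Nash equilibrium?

410.40 hours

Under the mechanism each unit contributed yields (1.4/5) / 0.24 = 1.1667 back to its contributor per unit of net cost, which exceeds 1, making full contribution the dominant choice for everyone.
At the Nash equilibrium everyone contributes 38. Group total payoff = 5 × (38 × 0.76 + 1.4 × 38) = 410.40.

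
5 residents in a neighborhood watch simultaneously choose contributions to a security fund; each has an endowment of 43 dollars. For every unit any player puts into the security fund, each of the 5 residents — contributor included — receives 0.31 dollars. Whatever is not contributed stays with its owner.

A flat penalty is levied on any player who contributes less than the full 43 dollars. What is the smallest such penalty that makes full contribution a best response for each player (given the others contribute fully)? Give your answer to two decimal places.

Given the others contribute fully, the best deviation is to contribute 0 (any partial contribution still incurs the fine and gives up units whose private return 0.31 is below 1).
Deviating from 43 to 0 saves 43 dollars but forfeits the deviator's share of the drop in the security fund: 0.31 × 43 = 13.33.
So the deviation gain is 43 − 13.33 = 29.67, and the fine must be at least 29.67 dollars to wipe it out.

29.67 dollars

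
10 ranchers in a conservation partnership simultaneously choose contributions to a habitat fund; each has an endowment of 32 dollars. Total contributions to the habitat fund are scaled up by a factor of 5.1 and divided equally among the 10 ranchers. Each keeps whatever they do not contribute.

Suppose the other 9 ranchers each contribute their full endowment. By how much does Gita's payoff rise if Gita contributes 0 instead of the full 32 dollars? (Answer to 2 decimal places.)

Switching from a contribution of 32 to 0 lets Gita keep an extra 32 dollars, but lowers the habitat fund by 32, which costs Gita their own share of that drop: 5.1/10 × 32 = 16.32.
Net gain = 32 − 16.32 = 15.68. The private return per contributed unit (0.5100) is below 1, so free-riding is indeed the best response regardless of what the others do.

15.68 dollars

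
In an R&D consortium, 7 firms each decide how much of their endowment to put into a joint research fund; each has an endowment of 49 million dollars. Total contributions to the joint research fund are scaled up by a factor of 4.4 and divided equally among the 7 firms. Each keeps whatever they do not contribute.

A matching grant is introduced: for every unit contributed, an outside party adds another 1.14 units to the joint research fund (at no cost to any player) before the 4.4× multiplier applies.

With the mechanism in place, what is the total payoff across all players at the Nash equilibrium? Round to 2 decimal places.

With the mechanism, a contributed unit returns 4.4 × 2.14 / 7 = 1.3451 per unit of net cost to the contributor — now above 1 — so contributing fully is weakly dominant for every player.
At the Nash equilibrium everyone contributes 49. Group total payoff = 4.4 × 2.14 × 343 = 3229.69.

3229.69 million dollars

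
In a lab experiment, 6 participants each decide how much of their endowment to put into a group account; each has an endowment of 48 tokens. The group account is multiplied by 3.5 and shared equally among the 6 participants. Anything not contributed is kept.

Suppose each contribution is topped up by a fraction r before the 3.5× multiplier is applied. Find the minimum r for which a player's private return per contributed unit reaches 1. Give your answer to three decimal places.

0.714

With matching at rate r, one contributed unit becomes (1 + r) in the group account and returns 3.5 × (1 + r) / 6 to the contributor.
Setting this equal to 1: 1 + r = 6/3.5 = 1.7143.
So the minimum matching rate is r = 1.7143 − 1 = 0.714.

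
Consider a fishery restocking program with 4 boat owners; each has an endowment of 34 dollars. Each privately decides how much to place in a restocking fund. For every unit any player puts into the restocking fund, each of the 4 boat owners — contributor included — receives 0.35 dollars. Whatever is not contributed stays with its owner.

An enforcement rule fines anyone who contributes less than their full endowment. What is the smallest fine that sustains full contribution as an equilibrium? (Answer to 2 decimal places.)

22.10 dollars

Given the others contribute fully, the best deviation is to contribute 0 (any partial contribution still incurs the fine and gives up units whose private return 0.35 is below 1).
Deviating from 34 to 0 saves 34 dollars but forfeits the deviator's share of the drop in the restocking fund: 0.35 × 34 = 11.90.
So the deviation gain is 34 − 11.90 = 22.10, and the fine must be at least 22.10 dollars to wipe it out.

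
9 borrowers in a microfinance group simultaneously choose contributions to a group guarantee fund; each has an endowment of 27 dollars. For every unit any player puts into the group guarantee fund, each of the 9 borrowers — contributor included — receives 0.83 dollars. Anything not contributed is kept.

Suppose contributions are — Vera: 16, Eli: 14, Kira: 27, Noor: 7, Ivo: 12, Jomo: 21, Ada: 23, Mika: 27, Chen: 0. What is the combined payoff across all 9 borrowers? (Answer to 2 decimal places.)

Total contributed: 16 + 14 + 27 + 7 + 12 + 21 + 23 + 27 + 0 = 147; total kept: 9 × 27 − 147 = 96.
The group guarantee fund pays out 0.83 × 9 × 147 = 1098.09 in aggregate.
Group total = 96 + 1098.09 = 1194.09.

1194.09 dollars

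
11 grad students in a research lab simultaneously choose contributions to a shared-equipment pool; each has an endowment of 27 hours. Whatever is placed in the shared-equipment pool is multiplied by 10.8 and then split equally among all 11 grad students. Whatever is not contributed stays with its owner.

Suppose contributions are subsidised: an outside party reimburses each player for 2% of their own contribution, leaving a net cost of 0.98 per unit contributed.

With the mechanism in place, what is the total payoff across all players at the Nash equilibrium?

3213.54 hours

Under the mechanism each unit contributed yields (10.8/11) / 0.98 = 1.0019 back to its contributor per unit of net cost, which exceeds 1, making full contribution the dominant choice for everyone.
So the Nash equilibrium is full contribution by all 11; the group earns 11 × (27 × 0.02 + 10.8 × 27) = 3213.54.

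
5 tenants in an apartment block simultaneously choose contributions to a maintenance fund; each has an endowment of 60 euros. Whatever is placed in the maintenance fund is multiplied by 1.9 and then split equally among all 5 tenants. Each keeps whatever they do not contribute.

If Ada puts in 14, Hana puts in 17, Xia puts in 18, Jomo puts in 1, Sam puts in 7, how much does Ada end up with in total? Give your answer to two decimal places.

67.66 euros

Total contributed: 14 + 17 + 18 + 1 + 7 = 57.
Each receives 1.9 × 57 / 5 = 21.66 from the maintenance fund.
Ada keeps 60 − 14 = 46, so Ada's payoff is 46 + 21.66 = 67.66.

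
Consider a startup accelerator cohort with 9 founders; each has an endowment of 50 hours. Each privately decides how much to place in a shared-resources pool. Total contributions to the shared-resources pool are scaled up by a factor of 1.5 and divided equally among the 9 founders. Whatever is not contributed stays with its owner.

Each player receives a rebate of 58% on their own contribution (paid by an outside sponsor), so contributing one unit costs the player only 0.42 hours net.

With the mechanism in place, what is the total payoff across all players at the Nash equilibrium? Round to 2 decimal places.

450.00 hours

The effective private return is (1.5/9) / 0.42 = 0.3968, which is still under 1, so the mechanism doesn't change anyone's dominant strategy: zero contribution.
At the Nash equilibrium no one contributes; group total payoff = 9 × 50 = 450.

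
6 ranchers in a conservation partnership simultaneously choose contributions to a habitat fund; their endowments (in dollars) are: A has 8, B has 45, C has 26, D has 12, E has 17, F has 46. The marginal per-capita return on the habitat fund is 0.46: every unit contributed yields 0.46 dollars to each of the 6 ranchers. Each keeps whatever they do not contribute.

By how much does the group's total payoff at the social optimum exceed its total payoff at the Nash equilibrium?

271.04 dollars

The private return per contributed unit is 0.46 < 1 for everyone, so the Nash equilibrium is zero contribution and the group total is Σ E_j = 8 + 45 + 26 + 12 + 17 + 46 = 154.
Each contributed unit returns 2.760 to the group, so the social optimum is full contribution by everyone: group total = 2.760 × 154 = 425.04.
Efficiency loss = (2.760 − 1) × 154 = 271.04.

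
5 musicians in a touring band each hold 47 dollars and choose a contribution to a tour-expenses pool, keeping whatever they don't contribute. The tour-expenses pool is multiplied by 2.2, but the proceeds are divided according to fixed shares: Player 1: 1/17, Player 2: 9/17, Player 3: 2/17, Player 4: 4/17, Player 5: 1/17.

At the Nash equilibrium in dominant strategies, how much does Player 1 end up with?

53.08 dollars

For player j, contributing a unit is worthwhile iff 2.2 × (j's share) ≥ 1, i.e. iff j's share is at least 0.4545.
Only Player 2 (9/17) clears that bar, contributing 47; the remaining 4 contribute 0. Total contributed: 47.
Player 1 keeps 47 and receives 2.2 × 47 × 1/17 = 6.08 from the tour-expenses pool, for a payoff of 53.08.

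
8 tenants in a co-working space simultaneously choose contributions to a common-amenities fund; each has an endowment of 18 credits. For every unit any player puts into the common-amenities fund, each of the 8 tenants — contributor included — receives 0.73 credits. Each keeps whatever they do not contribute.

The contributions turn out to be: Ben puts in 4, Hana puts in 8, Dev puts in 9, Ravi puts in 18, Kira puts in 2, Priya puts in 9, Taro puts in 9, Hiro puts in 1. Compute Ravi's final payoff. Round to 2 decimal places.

43.80 credits

Total contributed: 4 + 8 + 9 + 18 + 2 + 9 + 9 + 1 = 60.
Each receives 0.73 × 60 = 43.80 from the common-amenities fund.
Ravi keeps 18 − 18 = 0, so Ravi's payoff is 0 + 43.80 = 43.80.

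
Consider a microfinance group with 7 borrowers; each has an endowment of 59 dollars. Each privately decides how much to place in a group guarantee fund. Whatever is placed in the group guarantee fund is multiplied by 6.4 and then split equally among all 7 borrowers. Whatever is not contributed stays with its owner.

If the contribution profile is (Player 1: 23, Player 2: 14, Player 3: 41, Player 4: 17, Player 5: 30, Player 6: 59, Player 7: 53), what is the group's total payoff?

Total contributed: 23 + 14 + 41 + 17 + 30 + 59 + 53 = 237; total kept: 7 × 59 − 237 = 176.
The group guarantee fund pays out 6.4 × 237 = 1516.80 in aggregate.
Group total = 176 + 1516.80 = 1692.80.

1692.80 dollars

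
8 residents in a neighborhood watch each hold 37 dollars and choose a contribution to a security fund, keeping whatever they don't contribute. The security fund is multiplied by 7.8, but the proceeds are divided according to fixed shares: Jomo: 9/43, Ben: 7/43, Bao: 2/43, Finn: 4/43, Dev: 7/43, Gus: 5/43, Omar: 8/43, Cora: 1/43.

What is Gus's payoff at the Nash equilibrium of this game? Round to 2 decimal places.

171.23 dollars

Player j's private return per contributed unit is 7.8 × (j's share). Contributing is weakly dominant for j when that share is at least 1/7.8 = 0.1282, and contributing 0 is dominant otherwise.
Jomo, Ben, Dev and Omar clear that bar, contributing 37 each; the remaining 4 contribute 0. Total contributed: 148.
Gus keeps 37 and receives 7.8 × 148 × 5/43 = 134.23 from the security fund, for a payoff of 171.23.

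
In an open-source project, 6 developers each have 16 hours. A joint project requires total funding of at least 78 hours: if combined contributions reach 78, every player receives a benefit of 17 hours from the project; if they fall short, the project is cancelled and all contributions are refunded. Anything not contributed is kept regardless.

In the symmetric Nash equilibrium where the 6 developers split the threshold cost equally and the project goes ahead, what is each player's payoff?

20 hours

Equal share of the threshold: 78/6 = 13.
At this profile no one gains by cutting their contribution: any cut drops the total below 78, the project is cancelled, contributions are refunded, and the deviator ends with 16, which is less than 16 − 13 + 17 = 20. Contributing more than 13 just wastes the excess. So contributing exactly 13 is a best response.
Each player's payoff: 16 − 13 + 17 = 20.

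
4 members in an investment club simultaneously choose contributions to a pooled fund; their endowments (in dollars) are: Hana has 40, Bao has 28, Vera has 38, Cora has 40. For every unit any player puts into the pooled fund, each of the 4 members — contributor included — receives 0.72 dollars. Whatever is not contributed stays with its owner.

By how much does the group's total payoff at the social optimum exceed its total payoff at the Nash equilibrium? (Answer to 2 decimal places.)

The private return per contributed unit is 0.72 < 1 for everyone, so the Nash equilibrium is zero contribution and the group total is Σ E_j = 40 + 28 + 38 + 40 = 146.
Each contributed unit returns 2.880 to the group, so the social optimum is full contribution by everyone: group total = 2.880 × 146 = 420.48.
Efficiency loss = (2.880 − 1) × 146 = 274.48.

274.48 dollars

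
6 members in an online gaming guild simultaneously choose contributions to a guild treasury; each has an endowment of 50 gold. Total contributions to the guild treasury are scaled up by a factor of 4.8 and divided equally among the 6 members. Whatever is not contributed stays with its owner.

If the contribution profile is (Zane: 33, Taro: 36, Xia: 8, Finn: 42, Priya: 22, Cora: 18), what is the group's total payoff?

Total contributed: 33 + 36 + 8 + 42 + 22 + 18 = 159; total kept: 6 × 50 − 159 = 141.
The guild treasury pays out 4.8 × 159 = 763.20 in aggregate.
Group total = 141 + 763.20 = 904.20.

904.20 gold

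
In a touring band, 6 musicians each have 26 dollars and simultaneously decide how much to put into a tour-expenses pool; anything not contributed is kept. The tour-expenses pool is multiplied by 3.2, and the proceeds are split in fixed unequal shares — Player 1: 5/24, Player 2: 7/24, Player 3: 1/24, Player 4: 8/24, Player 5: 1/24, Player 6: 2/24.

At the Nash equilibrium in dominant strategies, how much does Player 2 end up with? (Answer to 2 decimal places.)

50.27 dollars

Each unit j contributes comes back to j as 3.2 × (j's share), so j prefers to contribute only if that share exceeds 1/3.2 = 0.3125; otherwise keeping the unit dominates.
Player 4 alone (share 8/24) is above the threshold, contributing 26; the remaining 5 contribute 0. Total contributed: 26.
Player 2 keeps 26 and receives 3.2 × 26 × 7/24 = 24.27 from the tour-expenses pool, for a payoff of 50.27.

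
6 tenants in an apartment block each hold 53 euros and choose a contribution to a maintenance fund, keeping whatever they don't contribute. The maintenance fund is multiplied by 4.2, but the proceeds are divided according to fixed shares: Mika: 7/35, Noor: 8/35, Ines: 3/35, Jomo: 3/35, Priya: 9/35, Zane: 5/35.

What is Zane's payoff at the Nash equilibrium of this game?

A player with share s gets back 4.2·s per unit contributed, so full contribution is dominant for anyone with s > 1/4.2 = 0.2381 and zero contribution is dominant for anyone below.
Only Priya (9/35) clears that bar, contributing 53; the remaining 5 contribute 0. Total contributed: 53.
Zane keeps 53 and receives 4.2 × 53 × 5/35 = 31.80 from the maintenance fund, for a payoff of 84.80.

84.80 euros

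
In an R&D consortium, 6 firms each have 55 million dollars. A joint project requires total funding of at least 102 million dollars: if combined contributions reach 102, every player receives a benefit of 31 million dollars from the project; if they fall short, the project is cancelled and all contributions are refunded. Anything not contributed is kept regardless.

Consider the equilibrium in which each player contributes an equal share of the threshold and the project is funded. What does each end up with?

Equal share of the threshold: 102/6 = 17.
At this profile no one gains by cutting their contribution: any cut drops the total below 102, the project is cancelled, contributions are refunded, and the deviator ends with 55, which is less than 55 − 17 + 31 = 69. Contributing more than 17 just wastes the excess. So contributing exactly 17 is a best response.
Each player's payoff: 55 − 17 + 31 = 69.

69 million dollars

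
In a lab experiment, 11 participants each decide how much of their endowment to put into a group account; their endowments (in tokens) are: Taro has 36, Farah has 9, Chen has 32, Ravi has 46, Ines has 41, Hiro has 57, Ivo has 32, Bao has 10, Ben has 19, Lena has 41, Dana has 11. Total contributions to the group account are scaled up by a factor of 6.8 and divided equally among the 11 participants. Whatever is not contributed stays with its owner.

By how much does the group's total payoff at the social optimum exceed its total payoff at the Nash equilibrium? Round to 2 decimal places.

The private return per contributed unit is 6.8/11 = 0.6182 < 1 for every player regardless of endowment, so the Nash equilibrium is zero contribution and the group total is Σ E_j = 36 + 9 + 32 + 46 + 41 + 57 + 32 + 10 + 19 + 41 + 11 = 334.
Each contributed unit returns 6.800 to the group, so the social optimum is full contribution by everyone: group total = 6.800 × 334 = 2271.20.
Efficiency loss = (6.800 − 1) × 334 = 1937.20.

1937.20 tokens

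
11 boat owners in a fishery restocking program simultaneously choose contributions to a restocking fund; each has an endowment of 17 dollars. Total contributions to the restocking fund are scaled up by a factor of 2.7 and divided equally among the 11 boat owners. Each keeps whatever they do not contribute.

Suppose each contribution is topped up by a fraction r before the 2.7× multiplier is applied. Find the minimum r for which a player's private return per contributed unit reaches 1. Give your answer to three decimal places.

3.074

With matching at rate r, one contributed unit becomes (1 + r) in the restocking fund and returns 2.7 × (1 + r) / 11 to the contributor.
Setting this equal to 1: 1 + r = 11/2.7 = 4.0741.
So the minimum matching rate is r = 4.0741 − 1 = 3.074.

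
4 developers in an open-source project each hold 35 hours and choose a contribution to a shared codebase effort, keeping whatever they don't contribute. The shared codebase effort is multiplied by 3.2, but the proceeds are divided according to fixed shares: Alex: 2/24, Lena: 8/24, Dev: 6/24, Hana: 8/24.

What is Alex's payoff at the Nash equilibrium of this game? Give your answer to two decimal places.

53.67 hours

Player j's private return per contributed unit is 3.2 × (j's share). Contributing is weakly dominant for j when that share is at least 1/3.2 = 0.3125, and contributing 0 is dominant otherwise.
The shares above 0.3125 belong to Lena and Hana, contributing 35 each; the remaining 2 contribute 0. Total contributed: 70.
Alex keeps 35 and receives 3.2 × 70 × 2/24 = 18.67 from the shared codebase effort, for a payoff of 53.67.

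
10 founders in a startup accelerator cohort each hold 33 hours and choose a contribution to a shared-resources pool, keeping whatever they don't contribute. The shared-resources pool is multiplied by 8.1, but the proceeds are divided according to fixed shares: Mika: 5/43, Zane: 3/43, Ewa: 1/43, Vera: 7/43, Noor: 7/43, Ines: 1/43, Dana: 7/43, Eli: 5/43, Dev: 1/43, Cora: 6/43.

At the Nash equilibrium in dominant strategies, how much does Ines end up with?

For player j, contributing a unit is worthwhile iff 8.1 × (j's share) ≥ 1, i.e. iff j's share is at least 0.1235.
The shares above 0.1235 belong to Vera, Noor, Dana and Cora, contributing 33 each; the remaining 6 contribute 0. Total contributed: 132.
Ines keeps 33 and receives 8.1 × 132 × 1/43 = 24.87 from the shared-resources pool, for a payoff of 57.87.

57.87 hours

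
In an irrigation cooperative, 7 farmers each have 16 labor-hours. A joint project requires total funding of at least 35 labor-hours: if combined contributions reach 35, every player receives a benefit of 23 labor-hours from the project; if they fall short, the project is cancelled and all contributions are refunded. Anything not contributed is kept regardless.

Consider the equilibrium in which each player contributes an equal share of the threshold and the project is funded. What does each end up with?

Equal share of the threshold: 35/7 = 5.
At this profile no one gains by cutting their contribution: any cut drops the total below 35, the project is cancelled, contributions are refunded, and the deviator ends with 16, which is less than 16 − 5 + 23 = 34. Contributing more than 5 just wastes the excess. So contributing exactly 5 is a best response.
Each player's payoff: 16 − 5 + 23 = 34.

34 labor-hours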